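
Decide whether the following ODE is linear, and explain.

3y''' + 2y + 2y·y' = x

Nonlinear (product y·y')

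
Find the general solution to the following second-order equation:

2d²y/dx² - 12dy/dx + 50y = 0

Characteristic equation: 2r² - 12r + 50 = 0
Divide by 2: r² - 6r + 25 = 0
Roots: r = 3 ± 4i (complex conjugates)
General solution: y = e^(3x)(C₁cos(4x) + C₂sin(4x))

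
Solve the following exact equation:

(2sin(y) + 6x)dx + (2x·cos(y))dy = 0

Verify exactness: ∂M/∂y = ∂N/∂x ✓
Find F(x,y) such that ∂F/∂x = M, ∂F/∂y = N
Solution: 2x·sin(y) + 3x² = C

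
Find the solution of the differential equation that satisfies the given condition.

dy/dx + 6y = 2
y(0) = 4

General solution: y = 1/3 + Ce^(-6x)
Applying y(0) = 4: C = 4 - 1/3 = 11/3
Particular solution: y = 1/3 + (11/3)e^(-6x)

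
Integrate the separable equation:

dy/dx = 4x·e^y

Separating variables and integrating:
-e^(-y) = 2x² + C

General solution: y = -ln(C - 2x²)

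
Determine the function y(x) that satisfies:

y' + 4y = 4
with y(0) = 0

General solution: y = 1 + Ce^(-4x)
Applying y(0) = 0: C = 0 - 1 = -1
Particular solution: y = 1 - e^(-4x)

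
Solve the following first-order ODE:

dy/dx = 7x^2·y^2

Separating variables and integrating:
-1/y = 7x^3/3 + C

General solution: y^-1 = (-7/3)x^3 + C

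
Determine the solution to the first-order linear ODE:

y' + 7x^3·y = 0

Using integrating factor method:

General solution: y = Ce^(-7x^4/4)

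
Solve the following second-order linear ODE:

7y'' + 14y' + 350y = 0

Characteristic equation: 7r² + 14r + 350 = 0
Divide by 7: r² + 2r + 50 = 0
Roots: r = -1 ± 7i (complex conjugates)
General solution: y = e^(-x)(C₁cos(7x) + C₂sin(7x))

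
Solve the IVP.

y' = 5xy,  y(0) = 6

General solution: y = Ce^(5x²/2)
Applying IC y(0) = 6:
Particular solution: y = 6e^(5x²/2)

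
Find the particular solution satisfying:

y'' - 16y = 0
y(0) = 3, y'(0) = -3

General solution: y = C₁e^(4x) + C₂e^(-4x)
Applying ICs: C₁ = 9/8, C₂ = 15/8
Particular solution: y = (9/8)e^(4x) + (15/8)e^(-4x)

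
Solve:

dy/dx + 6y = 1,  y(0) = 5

General solution: y = 1/6 + Ce^(-6x)
Applying y(0) = 5: C = 5 - 1/6 = 29/6
Particular solution: y = 1/6 + (29/6)e^(-6x)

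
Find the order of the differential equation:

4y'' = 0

The order is 2 (highest derivative is of order 2).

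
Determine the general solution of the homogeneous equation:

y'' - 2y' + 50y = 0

Characteristic equation: r² - 2r + 50 = 0
Roots: r = 1 ± 7i (complex conjugates)
General solution: y = e^x(C₁cos(7x) + C₂sin(7x))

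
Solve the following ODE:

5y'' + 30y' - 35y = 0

Characteristic equation: 5r² + 30r - 35 = 0
Divide by 5: r² + 6r - 7 = 0
Roots: r = 1, -7 (distinct real)
General solution: y = C₁e^x + C₂e^(-7x)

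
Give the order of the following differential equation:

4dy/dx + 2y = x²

The order is 1 (highest derivative is of order 1).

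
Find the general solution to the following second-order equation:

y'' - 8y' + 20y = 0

Characteristic equation: r² - 8r + 20 = 0
Roots: r = 4 ± 2i (complex conjugates)
General solution: y = e^(4x)(C₁cos(2x) + C₂sin(2x))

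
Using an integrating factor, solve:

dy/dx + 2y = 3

Using integrating factor method:

General solution: y = 3/2 + Ce^(-2x)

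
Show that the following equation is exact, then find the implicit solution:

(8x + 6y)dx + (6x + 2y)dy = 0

Verify exactness: ∂M/∂y = ∂N/∂x ✓
Find F(x,y) such that ∂F/∂x = M, ∂F/∂y = N
Solution: 4x² + 6xy + y² = C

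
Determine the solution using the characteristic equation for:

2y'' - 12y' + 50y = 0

Characteristic equation: 2r² - 12r + 50 = 0
Divide by 2: r² - 6r + 25 = 0
Roots: r = 3 ± 4i (complex conjugates)
General solution: y = e^(3x)(C₁cos(4x) + C₂sin(4x))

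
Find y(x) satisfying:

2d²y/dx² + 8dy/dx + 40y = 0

Characteristic equation: 2r² + 8r + 40 = 0
Divide by 2: r² + 4r + 20 = 0
Roots: r = -2 ± 4i (complex conjugates)
General solution: y = e^(-2x)(C₁cos(4x) + C₂sin(4x))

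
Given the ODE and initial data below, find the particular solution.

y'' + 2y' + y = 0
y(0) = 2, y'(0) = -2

General solution: y = (C₁ + C₂x)e^(-x)
Repeated root r = -1
Applying ICs: C₁ = 2, C₂ = 0
Particular solution: y = 2e^(-x)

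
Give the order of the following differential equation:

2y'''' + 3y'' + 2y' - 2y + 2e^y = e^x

The order is 4 (highest derivative is of order 4).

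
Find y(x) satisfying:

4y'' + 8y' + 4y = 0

Characteristic equation: 4r² + 8r + 4 = 0
Divide by 4: r² + 2r + 1 = 0
Factored: (r + 1)² = 0
Repeated root: r = -1
General solution: y = (C₁ + C₂x)e^(-x)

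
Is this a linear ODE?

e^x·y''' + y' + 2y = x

Yes. Linear (y and its derivatives appear to the first power only, no products of y terms)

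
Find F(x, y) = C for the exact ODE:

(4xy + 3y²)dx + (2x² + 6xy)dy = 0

Verify exactness: ∂M/∂y = ∂N/∂x ✓
Find F(x,y) such that ∂F/∂x = M, ∂F/∂y = N
Solution: 2x²y + 3xy² = C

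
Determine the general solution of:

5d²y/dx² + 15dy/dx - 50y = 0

Characteristic equation: 5r² + 15r - 50 = 0
Divide by 5: r² + 3r - 10 = 0
Roots: r = 2, -5 (distinct real)
General solution: y = C₁e^(2x) + C₂e^(-5x)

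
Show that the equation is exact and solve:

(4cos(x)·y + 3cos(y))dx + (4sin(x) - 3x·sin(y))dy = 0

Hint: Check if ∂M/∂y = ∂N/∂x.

Verify exactness: ∂M/∂y = ∂N/∂x ✓
Find F(x,y) such that ∂F/∂x = M, ∂F/∂y = N
Solution: 4sin(x)·y + 3x·cos(y) = C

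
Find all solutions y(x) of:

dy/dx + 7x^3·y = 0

Using integrating factor method:

General solution: y = Ce^(-7x^4/4)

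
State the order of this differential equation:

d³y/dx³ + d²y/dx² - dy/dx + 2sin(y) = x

The order is 3 (highest derivative is of order 3).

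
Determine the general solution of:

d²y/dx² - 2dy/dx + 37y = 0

Characteristic equation: r² - 2r + 37 = 0
Roots: r = 1 ± 6i (complex conjugates)
General solution: y = e^x(C₁cos(6x) + C₂sin(6x))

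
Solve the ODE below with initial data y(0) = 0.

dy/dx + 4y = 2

General solution: y = 1/2 + Ce^(-4x)
Applying y(0) = 0: C = 0 - 1/2 = -1/2
Particular solution: y = 1/2 - (1/2)e^(-4x)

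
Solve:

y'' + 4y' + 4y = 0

Characteristic equation: r² + 4r + 4 = 0
Factored: (r + 2)² = 0
Repeated root: r = -2
General solution: y = (C₁ + C₂x)e^(-2x)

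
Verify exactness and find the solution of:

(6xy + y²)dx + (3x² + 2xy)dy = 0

Verify exactness: ∂M/∂y = ∂N/∂x ✓
Find F(x,y) such that ∂F/∂x = M, ∂F/∂y = N
Solution: 3x²y + xy² = C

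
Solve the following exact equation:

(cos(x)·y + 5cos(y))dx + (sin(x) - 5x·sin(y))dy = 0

Verify exactness: ∂M/∂y = ∂N/∂x ✓
Find F(x,y) such that ∂F/∂x = M, ∂F/∂y = N
Solution: sin(x)·y + 5x·cos(y) = C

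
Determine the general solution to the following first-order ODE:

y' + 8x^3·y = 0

Using integrating factor method:

General solution: y = Ce^(-2x^4)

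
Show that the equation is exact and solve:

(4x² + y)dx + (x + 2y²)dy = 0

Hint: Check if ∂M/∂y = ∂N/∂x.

Verify exactness: ∂M/∂y = ∂N/∂x ✓
Find F(x,y) such that ∂F/∂x = M, ∂F/∂y = N
Solution: 4x³/3 + xy + 2y³/3 = C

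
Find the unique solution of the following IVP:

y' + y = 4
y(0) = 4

General solution: y = 4 + Ce^(-x)
Applying y(0) = 4: C = 4 - 4 = 0
Particular solution: y = 4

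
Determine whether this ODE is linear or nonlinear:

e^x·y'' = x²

Linear (y and its derivatives appear to the first power only, no products of y terms)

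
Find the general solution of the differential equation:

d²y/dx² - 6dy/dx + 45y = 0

Characteristic equation: r² - 6r + 45 = 0
Roots: r = 3 ± 6i (complex conjugates)
General solution: y = e^(3x)(C₁cos(6x) + C₂sin(6x))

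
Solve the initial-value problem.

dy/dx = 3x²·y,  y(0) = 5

General solution: y = Ce^(x³)
Applying IC y(0) = 5:
Particular solution: y = 5e^(x³)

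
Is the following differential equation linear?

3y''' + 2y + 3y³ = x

No. Nonlinear (y³ term)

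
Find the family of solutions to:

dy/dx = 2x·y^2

Separating variables and integrating:
-1/y = x^2 + C

General solution: y^-1 = -x^2 + C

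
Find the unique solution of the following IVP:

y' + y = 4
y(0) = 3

General solution: y = 4 + Ce^(-x)
Applying y(0) = 3: C = 3 - 4 = -1
Particular solution: y = 4 - e^(-x)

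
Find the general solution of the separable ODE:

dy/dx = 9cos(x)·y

Separating variables and integrating:
ln|y| = 9sin(x) + C

General solution: y = Ce^(9sin(x))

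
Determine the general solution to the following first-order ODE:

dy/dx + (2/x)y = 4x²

Using integrating factor method:

General solution: y = (4/5)x^3 + Cx^(-2)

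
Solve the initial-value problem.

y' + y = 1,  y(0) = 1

General solution: y = 1 + Ce^(-x)
Applying y(0) = 1: C = 1 - 1 = 0
Particular solution: y = 1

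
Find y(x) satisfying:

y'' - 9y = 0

Characteristic equation: r² - 9 = 0
Roots: r = 3, -3 (distinct real)
General solution: y = C₁e^(3x) + C₂e^(-3x)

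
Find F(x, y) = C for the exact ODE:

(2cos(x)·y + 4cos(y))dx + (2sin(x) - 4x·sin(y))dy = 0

Verify exactness: ∂M/∂y = ∂N/∂x ✓
Find F(x,y) such that ∂F/∂x = M, ∂F/∂y = N
Solution: 2sin(x)·y + 4x·cos(y) = C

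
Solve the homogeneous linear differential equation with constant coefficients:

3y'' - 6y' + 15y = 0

Characteristic equation: 3r² - 6r + 15 = 0
Divide by 3: r² - 2r + 5 = 0
Roots: r = 1 ± 2i (complex conjugates)
General solution: y = e^x(C₁cos(2x) + C₂sin(2x))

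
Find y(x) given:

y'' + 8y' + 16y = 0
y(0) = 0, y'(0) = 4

General solution: y = (C₁ + C₂x)e^(-4x)
Repeated root r = -4
Applying ICs: C₁ = 0, C₂ = 4
Particular solution: y = 4xe^(-4x)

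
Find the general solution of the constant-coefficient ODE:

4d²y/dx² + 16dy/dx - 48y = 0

Characteristic equation: 4r² + 16r - 48 = 0
Divide by 4: r² + 4r - 12 = 0
Roots: r = 2, -6 (distinct real)
General solution: y = C₁e^(2x) + C₂e^(-6x)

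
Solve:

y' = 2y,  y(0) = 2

General solution: y = Ce^(2x)
Applying IC y(0) = 2:
Particular solution: y = 2e^(2x)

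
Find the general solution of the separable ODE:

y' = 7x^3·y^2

Separating variables and integrating:
-1/y = 7x^4/4 + C

General solution: y^-1 = (-7/4)x^4 + C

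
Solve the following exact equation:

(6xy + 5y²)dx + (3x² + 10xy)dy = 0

Verify exactness: ∂M/∂y = ∂N/∂x ✓
Find F(x,y) such that ∂F/∂x = M, ∂F/∂y = N
Solution: 3x²y + 5xy² = C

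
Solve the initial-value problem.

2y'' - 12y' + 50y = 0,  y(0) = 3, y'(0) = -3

General solution: y = e^(3x)(C₁cos(4x) + C₂sin(4x))
Complex roots r = 3 ± 4i
Applying ICs: C₁ = 3, C₂ = -3
Particular solution: y = e^(3x)(3cos(4x) - 3sin(4x))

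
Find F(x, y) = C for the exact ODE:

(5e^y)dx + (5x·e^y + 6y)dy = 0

Verify exactness: ∂M/∂y = ∂N/∂x ✓
Find F(x,y) such that ∂F/∂x = M, ∂F/∂y = N
Solution: 5x·e^y + 3y² = C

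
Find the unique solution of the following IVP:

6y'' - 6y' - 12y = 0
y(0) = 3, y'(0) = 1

General solution: y = C₁e^(2x) + C₂e^(-x)
Applying ICs: C₁ = 4/3, C₂ = 5/3
Particular solution: y = (4/3)e^(2x) + (5/3)e^(-x)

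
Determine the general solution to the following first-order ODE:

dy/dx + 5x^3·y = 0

Using integrating factor method:

General solution: y = Ce^(-5x^4/4)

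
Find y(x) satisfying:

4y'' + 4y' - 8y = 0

Characteristic equation: 4r² + 4r - 8 = 0
Divide by 4: r² + r - 2 = 0
Roots: r = 1, -2 (distinct real)
General solution: y = C₁e^x + C₂e^(-2x)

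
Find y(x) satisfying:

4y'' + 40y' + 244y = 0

Characteristic equation: 4r² + 40r + 244 = 0
Divide by 4: r² + 10r + 61 = 0
Roots: r = -5 ± 6i (complex conjugates)
General solution: y = e^(-5x)(C₁cos(6x) + C₂sin(6x))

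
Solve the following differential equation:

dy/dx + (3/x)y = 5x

Using integrating factor method:

General solution: y = x^2 + Cx^(-3)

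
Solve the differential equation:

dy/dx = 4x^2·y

Separating variables and integrating:
ln|y| = 4x^3/3 + C

General solution: y = Ce^(4x^3/3)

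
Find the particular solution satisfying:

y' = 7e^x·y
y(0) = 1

General solution: y = Ce^(7e^x)
Applying IC y(0) = 1:
Particular solution: y = e^(7(e^x - 1))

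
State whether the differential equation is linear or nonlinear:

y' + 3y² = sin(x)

Nonlinear (y² term)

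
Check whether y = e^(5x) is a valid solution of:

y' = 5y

Verification:
y = e^(5x)
y' = 5e^(5x)
5y = 5e^(5x)
y' = 5y ✓

Yes, it is a solution.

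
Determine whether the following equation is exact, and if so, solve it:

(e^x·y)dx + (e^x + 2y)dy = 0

Verify exactness: ∂M/∂y = ∂N/∂x ✓
Find F(x,y) such that ∂F/∂x = M, ∂F/∂y = N
Solution: e^x·y + y² = C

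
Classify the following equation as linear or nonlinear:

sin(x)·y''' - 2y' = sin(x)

Linear (y and its derivatives appear to the first power only, no products of y terms)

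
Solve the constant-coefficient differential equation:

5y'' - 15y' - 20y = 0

Characteristic equation: 5r² - 15r - 20 = 0
Divide by 5: r² - 3r - 4 = 0
Roots: r = 4, -1 (distinct real)
General solution: y = C₁e^(4x) + C₂e^(-x)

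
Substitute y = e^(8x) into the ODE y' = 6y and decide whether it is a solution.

Verification:
y = e^(8x)
y' = 8e^(8x)
But 6y = 6e^(8x)
y' ≠ 6y — the derivative does not match

No, it is not a solution.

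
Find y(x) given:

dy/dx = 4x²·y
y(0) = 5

General solution: y = Ce^(4x³/3)
Applying IC y(0) = 5:
Particular solution: y = 5e^(4x³/3)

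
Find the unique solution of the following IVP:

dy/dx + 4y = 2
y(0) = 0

General solution: y = 1/2 + Ce^(-4x)
Applying y(0) = 0: C = 0 - 1/2 = -1/2
Particular solution: y = 1/2 - (1/2)e^(-4x)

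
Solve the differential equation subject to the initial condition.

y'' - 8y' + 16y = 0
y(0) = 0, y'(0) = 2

General solution: y = (C₁ + C₂x)e^(4x)
Repeated root r = 4
Applying ICs: C₁ = 0, C₂ = 2
Particular solution: y = 2xe^(4x)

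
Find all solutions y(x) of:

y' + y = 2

Using integrating factor method:

General solution: y = 2 + Ce^(-x)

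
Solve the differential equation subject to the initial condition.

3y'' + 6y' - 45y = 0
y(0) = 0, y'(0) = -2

General solution: y = C₁e^(3x) + C₂e^(-5x)
Applying ICs: C₁ = -1/4, C₂ = 1/4
Particular solution: y = -(1/4)e^(3x) + (1/4)e^(-5x)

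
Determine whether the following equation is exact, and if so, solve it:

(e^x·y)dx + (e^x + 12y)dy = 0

Verify exactness: ∂M/∂y = ∂N/∂x ✓
Find F(x,y) such that ∂F/∂x = M, ∂F/∂y = N
Solution: e^x·y + 6y² = C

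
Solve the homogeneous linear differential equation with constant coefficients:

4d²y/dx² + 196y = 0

Characteristic equation: 4r² + 196 = 0
Divide by 4: r² + 49 = 0
Roots: r = ±7i (complex conjugates)
General solution: y = C₁cos(7x) + C₂sin(7x)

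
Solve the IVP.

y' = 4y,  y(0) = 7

General solution: y = Ce^(4x)
Applying IC y(0) = 7:
Particular solution: y = 7e^(4x)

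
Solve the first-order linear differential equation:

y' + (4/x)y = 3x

Using integrating factor method:

General solution: y = (1/2)x^2 + Cx^(-4)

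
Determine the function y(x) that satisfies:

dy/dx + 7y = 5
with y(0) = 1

General solution: y = 5/7 + Ce^(-7x)
Applying y(0) = 1: C = 1 - 5/7 = 2/7
Particular solution: y = 5/7 + (2/7)e^(-7x)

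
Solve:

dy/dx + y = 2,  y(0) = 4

General solution: y = 2 + Ce^(-x)
Applying y(0) = 4: C = 4 - 2 = 2
Particular solution: y = 2 + 2e^(-x)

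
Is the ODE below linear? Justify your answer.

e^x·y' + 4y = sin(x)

Yes. Linear (y and its derivatives appear to the first power only, no products of y terms)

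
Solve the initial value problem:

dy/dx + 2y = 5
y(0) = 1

General solution: y = 5/2 + Ce^(-2x)
Applying y(0) = 1: C = 1 - 5/2 = -3/2
Particular solution: y = 5/2 - (3/2)e^(-2x)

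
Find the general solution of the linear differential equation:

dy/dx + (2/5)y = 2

Using integrating factor method:

General solution: y = 5 + Ce^(-2x/5)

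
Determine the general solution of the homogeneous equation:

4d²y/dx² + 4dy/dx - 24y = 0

Characteristic equation: 4r² + 4r - 24 = 0
Divide by 4: r² + r - 6 = 0
Roots: r = 2, -3 (distinct real)
General solution: y = C₁e^(2x) + C₂e^(-3x)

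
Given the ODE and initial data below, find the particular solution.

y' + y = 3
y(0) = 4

General solution: y = 3 + Ce^(-x)
Applying y(0) = 4: C = 4 - 3 = 1
Particular solution: y = 3 + e^(-x)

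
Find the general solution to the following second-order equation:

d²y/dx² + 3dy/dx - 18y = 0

Characteristic equation: r² + 3r - 18 = 0
Roots: r = 3, -6 (distinct real)
General solution: y = C₁e^(3x) + C₂e^(-6x)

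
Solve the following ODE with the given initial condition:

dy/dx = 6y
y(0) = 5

General solution: y = Ce^(6x)
Applying IC y(0) = 5:
Particular solution: y = 5e^(6x)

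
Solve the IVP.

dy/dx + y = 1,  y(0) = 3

General solution: y = 1 + Ce^(-x)
Applying y(0) = 3: C = 3 - 1 = 2
Particular solution: y = 1 + 2e^(-x)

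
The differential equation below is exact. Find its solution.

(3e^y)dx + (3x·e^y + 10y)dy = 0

Verify exactness: ∂M/∂y = ∂N/∂x ✓
Find F(x,y) such that ∂F/∂x = M, ∂F/∂y = N
Solution: 3x·e^y + 5y² = C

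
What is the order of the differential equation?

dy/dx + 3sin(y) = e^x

The order is 1 (highest derivative is of order 1).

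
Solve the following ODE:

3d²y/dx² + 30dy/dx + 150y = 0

Characteristic equation: 3r² + 30r + 150 = 0
Divide by 3: r² + 10r + 50 = 0
Roots: r = -5 ± 5i (complex conjugates)
General solution: y = e^(-5x)(C₁cos(5x) + C₂sin(5x))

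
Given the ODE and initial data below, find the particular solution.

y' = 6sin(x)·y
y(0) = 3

General solution: y = Ce^(-6cos(x))
Applying IC y(0) = 3:
Particular solution: y = 3e^(6(1-cos(x)))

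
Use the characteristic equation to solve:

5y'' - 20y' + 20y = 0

Characteristic equation: 5r² - 20r + 20 = 0
Divide by 5: r² - 4r + 4 = 0
Factored: (r - 2)² = 0
Repeated root: r = 2
General solution: y = (C₁ + C₂x)e^(2x)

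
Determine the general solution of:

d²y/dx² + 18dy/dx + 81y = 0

Characteristic equation: r² + 18r + 81 = 0
Factored: (r + 9)² = 0
Repeated root: r = -9
General solution: y = (C₁ + C₂x)e^(-9x)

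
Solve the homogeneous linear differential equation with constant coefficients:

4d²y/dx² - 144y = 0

Characteristic equation: 4r² - 144 = 0
Divide by 4: r² - 36 = 0
Roots: r = 6, -6 (distinct real)
General solution: y = C₁e^(6x) + C₂e^(-6x)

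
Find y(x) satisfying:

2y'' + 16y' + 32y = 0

Characteristic equation: 2r² + 16r + 32 = 0
Divide by 2: r² + 8r + 16 = 0
Factored: (r + 4)² = 0
Repeated root: r = -4
General solution: y = (C₁ + C₂x)e^(-4x)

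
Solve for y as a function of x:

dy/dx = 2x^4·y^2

Separating variables and integrating:
-1/y = 2x^5/5 + C

General solution: y^-1 = (-2/5)x^5 + C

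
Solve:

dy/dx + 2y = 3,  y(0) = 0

General solution: y = 3/2 + Ce^(-2x)
Applying y(0) = 0: C = 0 - 3/2 = -3/2
Particular solution: y = 3/2 - (3/2)e^(-2x)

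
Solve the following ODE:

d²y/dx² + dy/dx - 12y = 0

Characteristic equation: r² + r - 12 = 0
Roots: r = 3, -4 (distinct real)
General solution: y = C₁e^(3x) + C₂e^(-4x)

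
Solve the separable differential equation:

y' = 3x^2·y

Separating variables and integrating:
ln|y| = x^3 + C

General solution: y = Ce^(x^3)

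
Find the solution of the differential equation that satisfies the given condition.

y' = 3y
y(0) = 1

General solution: y = Ce^(3x)
Applying IC y(0) = 1:
Particular solution: y = e^(3x)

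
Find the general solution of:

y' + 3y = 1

Using integrating factor method:

General solution: y = 1/3 + Ce^(-3x)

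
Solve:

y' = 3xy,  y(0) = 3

General solution: y = Ce^(3x²/2)
Applying IC y(0) = 3:
Particular solution: y = 3e^(3x²/2)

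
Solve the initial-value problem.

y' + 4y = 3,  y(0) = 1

General solution: y = 3/4 + Ce^(-4x)
Applying y(0) = 1: C = 1 - 3/4 = 1/4
Particular solution: y = 3/4 + (1/4)e^(-4x)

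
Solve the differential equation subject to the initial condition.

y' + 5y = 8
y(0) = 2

General solution: y = 8/5 + Ce^(-5x)
Applying y(0) = 2: C = 2 - 8/5 = 2/5
Particular solution: y = 8/5 + (2/5)e^(-5x)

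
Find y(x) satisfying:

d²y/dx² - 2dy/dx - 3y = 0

Characteristic equation: r² - 2r - 3 = 0
Roots: r = 3, -1 (distinct real)
General solution: y = C₁e^(3x) + C₂e^(-x)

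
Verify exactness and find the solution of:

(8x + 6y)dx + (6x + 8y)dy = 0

Verify exactness: ∂M/∂y = ∂N/∂x ✓
Find F(x,y) such that ∂F/∂x = M, ∂F/∂y = N
Solution: 4x² + 6xy + 4y² = C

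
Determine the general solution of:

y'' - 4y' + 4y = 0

Characteristic equation: r² - 4r + 4 = 0
Factored: (r - 2)² = 0
Repeated root: r = 2
General solution: y = (C₁ + C₂x)e^(2x)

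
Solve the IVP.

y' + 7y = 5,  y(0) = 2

General solution: y = 5/7 + Ce^(-7x)
Applying y(0) = 2: C = 2 - 5/7 = 9/7
Particular solution: y = 5/7 + (9/7)e^(-7x)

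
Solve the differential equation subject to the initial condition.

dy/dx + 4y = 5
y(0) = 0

General solution: y = 5/4 + Ce^(-4x)
Applying y(0) = 0: C = 0 - 5/4 = -5/4
Particular solution: y = 5/4 - (5/4)e^(-4x)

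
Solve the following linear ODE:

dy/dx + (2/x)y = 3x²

Using integrating factor method:

General solution: y = (3/5)x^3 + Cx^(-2)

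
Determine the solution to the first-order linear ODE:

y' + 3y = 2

Using integrating factor method:

General solution: y = 2/3 + Ce^(-3x)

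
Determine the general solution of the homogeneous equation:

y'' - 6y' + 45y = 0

Characteristic equation: r² - 6r + 45 = 0
Roots: r = 3 ± 6i (complex conjugates)
General solution: y = e^(3x)(C₁cos(6x) + C₂sin(6x))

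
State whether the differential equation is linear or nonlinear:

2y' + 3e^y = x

Nonlinear (e^y is nonlinear in y)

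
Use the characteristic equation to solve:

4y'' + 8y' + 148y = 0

Characteristic equation: 4r² + 8r + 148 = 0
Divide by 4: r² + 2r + 37 = 0
Roots: r = -1 ± 6i (complex conjugates)
General solution: y = e^(-x)(C₁cos(6x) + C₂sin(6x))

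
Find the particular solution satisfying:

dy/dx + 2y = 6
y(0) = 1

General solution: y = 3 + Ce^(-2x)
Applying y(0) = 1: C = 1 - 3 = -2
Particular solution: y = 3 - 2e^(-2x)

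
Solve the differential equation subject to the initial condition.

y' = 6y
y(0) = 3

General solution: y = Ce^(6x)
Applying IC y(0) = 3:
Particular solution: y = 3e^(6x)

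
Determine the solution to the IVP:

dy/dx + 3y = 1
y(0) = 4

General solution: y = 1/3 + Ce^(-3x)
Applying y(0) = 4: C = 4 - 1/3 = 11/3
Particular solution: y = 1/3 + (11/3)e^(-3x)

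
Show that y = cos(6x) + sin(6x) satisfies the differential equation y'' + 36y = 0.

Verification:
y'' = -36cos(6x) - 36sin(6x)
y'' + 36y = 0 ✓

Yes, it is a solution.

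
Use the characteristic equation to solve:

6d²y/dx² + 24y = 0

Characteristic equation: 6r² + 24 = 0
Divide by 6: r² + 4 = 0
Roots: r = ±2i (complex conjugates)
General solution: y = C₁cos(2x) + C₂sin(2x)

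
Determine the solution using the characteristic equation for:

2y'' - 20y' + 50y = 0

Characteristic equation: 2r² - 20r + 50 = 0
Divide by 2: r² - 10r + 25 = 0
Factored: (r - 5)² = 0
Repeated root: r = 5
General solution: y = (C₁ + C₂x)e^(5x)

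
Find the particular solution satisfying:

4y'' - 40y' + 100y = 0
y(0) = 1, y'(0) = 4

General solution: y = (C₁ + C₂x)e^(5x)
Repeated root r = 5
Applying ICs: C₁ = 1, C₂ = -1
Particular solution: y = (1 - x)e^(5x)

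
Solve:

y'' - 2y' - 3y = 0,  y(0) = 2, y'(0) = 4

General solution: y = C₁e^(3x) + C₂e^(-x)
Applying ICs: C₁ = 3/2, C₂ = 1/2
Particular solution: y = (3/2)e^(3x) + (1/2)e^(-x)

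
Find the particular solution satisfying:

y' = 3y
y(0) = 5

General solution: y = Ce^(3x)
Applying IC y(0) = 5:
Particular solution: y = 5e^(3x)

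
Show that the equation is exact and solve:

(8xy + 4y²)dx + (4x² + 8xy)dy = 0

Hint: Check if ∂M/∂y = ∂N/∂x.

Verify exactness: ∂M/∂y = ∂N/∂x ✓
Find F(x,y) such that ∂F/∂x = M, ∂F/∂y = N
Solution: 4x²y + 4xy² = C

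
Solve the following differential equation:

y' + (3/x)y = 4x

Using integrating factor method:

General solution: y = (4/5)x^2 + Cx^(-3)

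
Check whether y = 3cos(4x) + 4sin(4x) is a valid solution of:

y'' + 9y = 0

Verification:
y'' = -48cos(4x) - 64sin(4x)
y'' + 9y ≠ 0 (frequency mismatch: got 16 instead of 9)

No, it is not a solution.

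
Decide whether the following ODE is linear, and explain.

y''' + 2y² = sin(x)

Nonlinear (y² term)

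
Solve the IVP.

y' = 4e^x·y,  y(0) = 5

General solution: y = Ce^(4e^x)
Applying IC y(0) = 5:
Particular solution: y = 5e^(4(e^x - 1))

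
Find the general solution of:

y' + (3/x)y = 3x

Using integrating factor method:

General solution: y = (3/5)x^2 + Cx^(-3)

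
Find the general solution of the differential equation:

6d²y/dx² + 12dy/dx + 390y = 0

Characteristic equation: 6r² + 12r + 390 = 0
Divide by 6: r² + 2r + 65 = 0
Roots: r = -1 ± 8i (complex conjugates)
General solution: y = e^(-x)(C₁cos(8x) + C₂sin(8x))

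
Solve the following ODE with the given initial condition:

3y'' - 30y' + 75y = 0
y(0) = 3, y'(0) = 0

General solution: y = (C₁ + C₂x)e^(5x)
Repeated root r = 5
Applying ICs: C₁ = 3, C₂ = -15
Particular solution: y = (3 - 15x)e^(5x)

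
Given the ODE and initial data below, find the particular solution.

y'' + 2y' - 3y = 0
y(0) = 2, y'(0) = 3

General solution: y = C₁e^x + C₂e^(-3x)
Applying ICs: C₁ = 9/4, C₂ = -1/4
Particular solution: y = (9/4)e^x - (1/4)e^(-3x)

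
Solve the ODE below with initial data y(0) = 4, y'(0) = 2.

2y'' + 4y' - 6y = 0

General solution: y = C₁e^x + C₂e^(-3x)
Applying ICs: C₁ = 7/2, C₂ = 1/2
Particular solution: y = (7/2)e^x + (1/2)e^(-3x)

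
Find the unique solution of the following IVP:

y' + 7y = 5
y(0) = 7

General solution: y = 5/7 + Ce^(-7x)
Applying y(0) = 7: C = 7 - 5/7 = 44/7
Particular solution: y = 5/7 + (44/7)e^(-7x)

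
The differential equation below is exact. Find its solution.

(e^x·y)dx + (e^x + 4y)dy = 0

Verify exactness: ∂M/∂y = ∂N/∂x ✓
Find F(x,y) such that ∂F/∂x = M, ∂F/∂y = N
Solution: e^x·y + 2y² = C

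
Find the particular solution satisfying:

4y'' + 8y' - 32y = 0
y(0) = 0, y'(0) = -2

General solution: y = C₁e^(2x) + C₂e^(-4x)
Applying ICs: C₁ = -1/3, C₂ = 1/3
Particular solution: y = -(1/3)e^(2x) + (1/3)e^(-4x)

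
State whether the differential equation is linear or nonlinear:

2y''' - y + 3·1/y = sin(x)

Nonlinear (1/y term)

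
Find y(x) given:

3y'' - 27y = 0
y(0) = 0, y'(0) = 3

General solution: y = C₁e^(3x) + C₂e^(-3x)
Applying ICs: C₁ = 1/2, C₂ = -1/2
Particular solution: y = (1/2)e^(3x) - (1/2)e^(-3x)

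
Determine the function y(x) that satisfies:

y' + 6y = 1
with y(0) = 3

General solution: y = 1/6 + Ce^(-6x)
Applying y(0) = 3: C = 3 - 1/6 = 17/6
Particular solution: y = 1/6 + (17/6)e^(-6x)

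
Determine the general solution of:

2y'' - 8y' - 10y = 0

Characteristic equation: 2r² - 8r - 10 = 0
Divide by 2: r² - 4r - 5 = 0
Roots: r = 5, -1 (distinct real)
General solution: y = C₁e^(5x) + C₂e^(-x)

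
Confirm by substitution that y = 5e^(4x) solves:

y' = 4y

Verification:
y = 5e^(4x)
y' = 20e^(4x)
4y = 20e^(4x)
y' = 4y ✓

Yes, it is a solution.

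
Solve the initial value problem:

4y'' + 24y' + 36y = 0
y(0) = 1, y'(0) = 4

General solution: y = (C₁ + C₂x)e^(-3x)
Repeated root r = -3
Applying ICs: C₁ = 1, C₂ = 7
Particular solution: y = (1 + 7x)e^(-3x)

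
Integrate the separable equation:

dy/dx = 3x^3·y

Separating variables and integrating:
ln|y| = 3x^4/4 + C

General solution: y = Ce^(3x^4/4)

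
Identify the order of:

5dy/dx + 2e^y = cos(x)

The order is 1 (highest derivative is of order 1).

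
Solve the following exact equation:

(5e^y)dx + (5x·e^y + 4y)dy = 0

Verify exactness: ∂M/∂y = ∂N/∂x ✓
Find F(x,y) such that ∂F/∂x = M, ∂F/∂y = N
Solution: 5x·e^y + 2y² = C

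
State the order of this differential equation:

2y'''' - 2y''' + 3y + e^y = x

The order is 4 (highest derivative is of order 4).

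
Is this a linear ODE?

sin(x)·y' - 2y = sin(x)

Yes. Linear (y and its derivatives appear to the first power only, no products of y terms)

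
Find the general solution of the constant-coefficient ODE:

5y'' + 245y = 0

Characteristic equation: 5r² + 245 = 0
Divide by 5: r² + 49 = 0
Roots: r = ±7i (complex conjugates)
General solution: y = C₁cos(7x) + C₂sin(7x)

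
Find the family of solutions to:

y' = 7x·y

Separating variables and integrating:
ln|y| = 7x^2/2 + C

General solution: y = Ce^(7x^2/2)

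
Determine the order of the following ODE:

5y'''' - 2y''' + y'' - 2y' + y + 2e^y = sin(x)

The order is 4 (highest derivative is of order 4).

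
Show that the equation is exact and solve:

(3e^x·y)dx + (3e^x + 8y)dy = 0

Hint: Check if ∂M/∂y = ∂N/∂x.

Verify exactness: ∂M/∂y = ∂N/∂x ✓
Find F(x,y) such that ∂F/∂x = M, ∂F/∂y = N
Solution: 3e^x·y + 4y² = C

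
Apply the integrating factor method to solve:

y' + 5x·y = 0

Using integrating factor method:

General solution: y = Ce^(-5x^2/2)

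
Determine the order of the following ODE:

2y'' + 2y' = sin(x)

The order is 2 (highest derivative is of order 2).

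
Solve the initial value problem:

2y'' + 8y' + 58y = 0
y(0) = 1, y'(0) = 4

General solution: y = e^(-2x)(C₁cos(5x) + C₂sin(5x))
Complex roots r = -2 ± 5i
Applying ICs: C₁ = 1, C₂ = 6/5
Particular solution: y = e^(-2x)(cos(5x) + (6/5)sin(5x))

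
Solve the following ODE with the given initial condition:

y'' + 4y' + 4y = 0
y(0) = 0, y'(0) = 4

General solution: y = (C₁ + C₂x)e^(-2x)
Repeated root r = -2
Applying ICs: C₁ = 0, C₂ = 4
Particular solution: y = 4xe^(-2x)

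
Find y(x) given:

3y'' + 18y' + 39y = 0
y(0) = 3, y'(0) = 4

General solution: y = e^(-3x)(C₁cos(2x) + C₂sin(2x))
Complex roots r = -3 ± 2i
Applying ICs: C₁ = 3, C₂ = 13/2
Particular solution: y = e^(-3x)(3cos(2x) + (13/2)sin(2x))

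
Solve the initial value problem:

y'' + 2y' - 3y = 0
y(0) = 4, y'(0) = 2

General solution: y = C₁e^x + C₂e^(-3x)
Applying ICs: C₁ = 7/2, C₂ = 1/2
Particular solution: y = (7/2)e^x + (1/2)e^(-3x)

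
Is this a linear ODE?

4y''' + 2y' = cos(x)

Yes. Linear (y and its derivatives appear to the first power only, no products of y terms)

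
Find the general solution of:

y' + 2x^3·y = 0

Using integrating factor method:

General solution: y = Ce^(-x^4/2)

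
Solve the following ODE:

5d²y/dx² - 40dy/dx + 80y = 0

Characteristic equation: 5r² - 40r + 80 = 0
Divide by 5: r² - 8r + 16 = 0
Factored: (r - 4)² = 0
Repeated root: r = 4
General solution: y = (C₁ + C₂x)e^(4x)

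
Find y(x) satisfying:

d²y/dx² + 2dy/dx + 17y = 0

Characteristic equation: r² + 2r + 17 = 0
Roots: r = -1 ± 4i (complex conjugates)
General solution: y = e^(-x)(C₁cos(4x) + C₂sin(4x))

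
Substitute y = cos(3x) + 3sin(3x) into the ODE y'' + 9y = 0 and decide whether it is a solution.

Verification:
y'' = -9cos(3x) - 27sin(3x)
y'' + 9y = 0 ✓

Yes, it is a solution.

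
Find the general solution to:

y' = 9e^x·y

Separating variables and integrating:
ln|y| = 9e^x + C

General solution: y = Ce^(9e^x)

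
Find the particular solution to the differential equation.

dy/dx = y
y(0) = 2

General solution: y = Ce^x
Applying IC y(0) = 2:
Particular solution: y = 2e^x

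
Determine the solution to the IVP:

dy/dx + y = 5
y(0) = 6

General solution: y = 5 + Ce^(-x)
Applying y(0) = 6: C = 6 - 5 = 1
Particular solution: y = 5 + e^(-x)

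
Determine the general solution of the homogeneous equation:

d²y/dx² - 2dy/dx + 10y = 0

Characteristic equation: r² - 2r + 10 = 0
Roots: r = 1 ± 3i (complex conjugates)
General solution: y = e^x(C₁cos(3x) + C₂sin(3x))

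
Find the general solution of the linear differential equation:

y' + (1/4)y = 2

Using integrating factor method:

General solution: y = 8 + Ce^(-x/4)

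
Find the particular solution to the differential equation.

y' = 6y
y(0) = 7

General solution: y = Ce^(6x)
Applying IC y(0) = 7:
Particular solution: y = 7e^(6x)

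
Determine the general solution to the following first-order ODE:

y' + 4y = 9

Using integrating factor method:

General solution: y = 9/4 + Ce^(-4x)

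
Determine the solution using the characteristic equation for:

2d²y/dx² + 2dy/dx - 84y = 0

Characteristic equation: 2r² + 2r - 84 = 0
Divide by 2: r² + r - 42 = 0
Roots: r = 6, -7 (distinct real)
General solution: y = C₁e^(6x) + C₂e^(-7x)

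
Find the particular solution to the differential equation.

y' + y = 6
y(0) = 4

General solution: y = 6 + Ce^(-x)
Applying y(0) = 4: C = 4 - 6 = -2
Particular solution: y = 6 - 2e^(-x)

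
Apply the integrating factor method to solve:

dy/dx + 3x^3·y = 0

Using integrating factor method:

General solution: y = Ce^(-3x^4/4)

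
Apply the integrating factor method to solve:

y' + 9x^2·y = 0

Using integrating factor method:

General solution: y = Ce^(-3x^3)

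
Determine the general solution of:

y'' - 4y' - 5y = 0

Characteristic equation: r² - 4r - 5 = 0
Roots: r = 5, -1 (distinct real)
General solution: y = C₁e^(5x) + C₂e^(-x)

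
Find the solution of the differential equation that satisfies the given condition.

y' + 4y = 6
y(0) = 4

General solution: y = 3/2 + Ce^(-4x)
Applying y(0) = 4: C = 4 - 3/2 = 5/2
Particular solution: y = 3/2 + (5/2)e^(-4x)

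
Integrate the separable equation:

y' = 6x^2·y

Separating variables and integrating:
ln|y| = 2x^3 + C

General solution: y = Ce^(2x^3)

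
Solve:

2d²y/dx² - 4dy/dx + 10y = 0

Characteristic equation: 2r² - 4r + 10 = 0
Divide by 2: r² - 2r + 5 = 0
Roots: r = 1 ± 2i (complex conjugates)
General solution: y = e^x(C₁cos(2x) + C₂sin(2x))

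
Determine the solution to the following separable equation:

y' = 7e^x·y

Separating variables and integrating:
ln|y| = 7e^x + C

General solution: y = Ce^(7e^x)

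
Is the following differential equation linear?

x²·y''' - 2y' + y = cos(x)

Yes. Linear (y and its derivatives appear to the first power only, no products of y terms)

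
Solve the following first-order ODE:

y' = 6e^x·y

Separating variables and integrating:
ln|y| = 6e^x + C

General solution: y = Ce^(6e^x)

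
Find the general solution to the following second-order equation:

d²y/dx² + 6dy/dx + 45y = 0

Characteristic equation: r² + 6r + 45 = 0
Roots: r = -3 ± 6i (complex conjugates)
General solution: y = e^(-3x)(C₁cos(6x) + C₂sin(6x))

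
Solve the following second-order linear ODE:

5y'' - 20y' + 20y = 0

Characteristic equation: 5r² - 20r + 20 = 0
Divide by 5: r² - 4r + 4 = 0
Factored: (r - 2)² = 0
Repeated root: r = 2
General solution: y = (C₁ + C₂x)e^(2x)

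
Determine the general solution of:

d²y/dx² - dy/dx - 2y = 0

Characteristic equation: r² - r - 2 = 0
Roots: r = 2, -1 (distinct real)
General solution: y = C₁e^(2x) + C₂e^(-x)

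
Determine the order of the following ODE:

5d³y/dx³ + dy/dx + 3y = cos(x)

The order is 3 (highest derivative is of order 3).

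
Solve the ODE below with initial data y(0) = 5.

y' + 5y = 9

General solution: y = 9/5 + Ce^(-5x)
Applying y(0) = 5: C = 5 - 9/5 = 16/5
Particular solution: y = 9/5 + (16/5)e^(-5x)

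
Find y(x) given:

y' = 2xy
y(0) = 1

General solution: y = Ce^(x²)
Applying IC y(0) = 1:
Particular solution: y = e^(x²)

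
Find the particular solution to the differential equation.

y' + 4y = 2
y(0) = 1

General solution: y = 1/2 + Ce^(-4x)
Applying y(0) = 1: C = 1 - 1/2 = 1/2
Particular solution: y = 1/2 + (1/2)e^(-4x)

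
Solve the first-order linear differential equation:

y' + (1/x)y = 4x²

Using integrating factor method:

General solution: y = x^3 + C/x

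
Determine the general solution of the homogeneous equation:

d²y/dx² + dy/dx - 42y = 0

Characteristic equation: r² + r - 42 = 0
Roots: r = 6, -7 (distinct real)
General solution: y = C₁e^(6x) + C₂e^(-7x)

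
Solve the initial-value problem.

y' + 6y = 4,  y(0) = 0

General solution: y = 2/3 + Ce^(-6x)
Applying y(0) = 0: C = 0 - 2/3 = -2/3
Particular solution: y = 2/3 - (2/3)e^(-6x)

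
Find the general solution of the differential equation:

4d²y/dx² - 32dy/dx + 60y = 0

Characteristic equation: 4r² - 32r + 60 = 0
Divide by 4: r² - 8r + 15 = 0
Roots: r = 3, 5 (distinct real)
General solution: y = C₁e^(3x) + C₂e^(5x)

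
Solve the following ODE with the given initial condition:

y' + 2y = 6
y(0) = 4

General solution: y = 3 + Ce^(-2x)
Applying y(0) = 4: C = 4 - 3 = 1
Particular solution: y = 3 + e^(-2x)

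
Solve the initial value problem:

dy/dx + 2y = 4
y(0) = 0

General solution: y = 2 + Ce^(-2x)
Applying y(0) = 0: C = 0 - 2 = -2
Particular solution: y = 2 - 2e^(-2x)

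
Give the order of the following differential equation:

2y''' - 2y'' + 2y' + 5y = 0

The order is 3 (highest derivative is of order 3).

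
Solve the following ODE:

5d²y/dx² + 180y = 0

Characteristic equation: 5r² + 180 = 0
Divide by 5: r² + 36 = 0
Roots: r = ±6i (complex conjugates)
General solution: y = C₁cos(6x) + C₂sin(6x)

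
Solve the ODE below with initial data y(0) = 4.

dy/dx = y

General solution: y = Ce^x
Applying IC y(0) = 4:
Particular solution: y = 4e^x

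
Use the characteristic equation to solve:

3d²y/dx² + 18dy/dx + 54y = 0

Characteristic equation: 3r² + 18r + 54 = 0
Divide by 3: r² + 6r + 18 = 0
Roots: r = -3 ± 3i (complex conjugates)
General solution: y = e^(-3x)(C₁cos(3x) + C₂sin(3x))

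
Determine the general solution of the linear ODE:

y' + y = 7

Using integrating factor method:

General solution: y = 7 + Ce^(-x)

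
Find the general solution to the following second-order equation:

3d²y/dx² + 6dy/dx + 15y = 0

Characteristic equation: 3r² + 6r + 15 = 0
Divide by 3: r² + 2r + 5 = 0
Roots: r = -1 ± 2i (complex conjugates)
General solution: y = e^(-x)(C₁cos(2x) + C₂sin(2x))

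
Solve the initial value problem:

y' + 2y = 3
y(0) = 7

General solution: y = 3/2 + Ce^(-2x)
Applying y(0) = 7: C = 7 - 3/2 = 11/2
Particular solution: y = 3/2 + (11/2)e^(-2x)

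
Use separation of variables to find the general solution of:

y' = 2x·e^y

Separating variables and integrating:
-e^(-y) = x² + C

General solution: y = -ln(C - x²)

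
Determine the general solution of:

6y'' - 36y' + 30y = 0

Characteristic equation: 6r² - 36r + 30 = 0
Divide by 6: r² - 6r + 5 = 0
Roots: r = 1, 5 (distinct real)
General solution: y = C₁e^x + C₂e^(5x)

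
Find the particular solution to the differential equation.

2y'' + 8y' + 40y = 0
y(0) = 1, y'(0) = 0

General solution: y = e^(-2x)(C₁cos(4x) + C₂sin(4x))
Complex roots r = -2 ± 4i
Applying ICs: C₁ = 1, C₂ = 1/2
Particular solution: y = e^(-2x)(cos(4x) + (1/2)sin(4x))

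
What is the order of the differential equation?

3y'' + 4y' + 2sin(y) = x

The order is 2 (highest derivative is of order 2).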